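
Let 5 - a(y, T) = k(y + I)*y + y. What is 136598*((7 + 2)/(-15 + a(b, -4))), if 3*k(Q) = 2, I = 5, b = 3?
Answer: -409794/5 ≈ -81959.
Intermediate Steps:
k(Q) = ⅔ (k(Q) = (⅓)*2 = ⅔)
a(y, T) = 5 - 5*y/3 (a(y, T) = 5 - (2*y/3 + y) = 5 - 5*y/3)
136598*((7 + 2)/(-15 + a(b, -4))) = 136598*((7 + 2)/(-15 + (5 - 5/3*3))) = 136598*(9/(-15 + (5 - 5))) = 136598*(9/(-15 + 0)) = 136598*(9/(-15)) = 136598*(9*(-1/15)) = 136598*(-⅗) = -409794/5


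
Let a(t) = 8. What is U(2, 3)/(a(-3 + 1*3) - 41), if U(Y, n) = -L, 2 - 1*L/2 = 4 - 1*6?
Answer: 8/33 ≈ 0.24242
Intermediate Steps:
L = 8 (L = 4 - 2*(4 - 1*6) = 4 - 2*(4 - 6) = 4 - 2*(-2) = 4 + 4 = 8)
U(Y, n) = -8 (U(Y, n) = -1*8 = -8)
U(2, 3)/(a(-3 + 1*3) - 41) = -8/(8 - 41) = -8/(-33) = -1/33*(-8) = 8/33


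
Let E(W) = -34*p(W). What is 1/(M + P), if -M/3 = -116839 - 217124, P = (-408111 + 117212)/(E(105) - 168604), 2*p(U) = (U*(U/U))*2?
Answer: 172174/172499527585 ≈ 9.9811e-7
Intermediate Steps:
p(U) = U (p(U) = ((U*(U/U))*2)/2 = ((U*1)*2)/2 = (U*2)/2 = (2*U)/2 = U)
E(W) = -34*W
P = 290899/172174 (P = (-408111 + 117212)/(-34*105 - 168604) = -290899/(-3570 - 168604) = -290899/(-172174) = -290899*(-1/172174) = 290899/172174 ≈ 1.6896)
M = 1001889 (M = -3*(-116839 - 217124) = -3*(-333963) = 1001889)
1/(M + P) = 1/(1001889 + 290899/172174) = 1/(172499527585/172174) = 172174/172499527585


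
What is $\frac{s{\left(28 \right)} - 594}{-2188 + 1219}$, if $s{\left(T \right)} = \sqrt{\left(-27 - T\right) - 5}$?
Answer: $\frac{198}{323} - \frac{2 i \sqrt{15}}{969} \approx 0.613 - 0.0079938 i$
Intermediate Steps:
$s{\left(T \right)} = \sqrt{-32 - T}$
$\frac{s{\left(28 \right)} - 594}{-2188 + 1219} = \frac{\sqrt{-32 - 28} - 594}{-2188 + 1219} = \frac{\sqrt{-32 - 28} - 594}{-969} = \left(\sqrt{-60} - 594\right) \left(- \frac{1}{969}\right) = \left(2 i \sqrt{15} - 594\right) \left(- \frac{1}{969}\right) = \left(-594 + 2 i \sqrt{15}\right) \left(- \frac{1}{969}\right) = \frac{198}{323} - \frac{2 i \sqrt{15}}{969}$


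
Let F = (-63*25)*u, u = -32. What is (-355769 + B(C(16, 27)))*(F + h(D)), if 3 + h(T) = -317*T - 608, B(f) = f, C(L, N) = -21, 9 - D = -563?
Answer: 46798837650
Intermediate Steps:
D = 572 (D = 9 - 1*(-563) = 9 + 563 = 572)
F = 50400 (F = -63*25*(-32) = -1575*(-32) = 50400)
h(T) = -611 - 317*T (h(T) = -3 + (-317*T - 608) = -3 + (-608 - 317*T) = -611 - 317*T)
(-355769 + B(C(16, 27)))*(F + h(D)) = (-355769 - 21)*(50400 + (-611 - 317*572)) = -355790*(50400 + (-611 - 181324)) = -355790*(50400 - 181935) = -355790*(-131535) = 46798837650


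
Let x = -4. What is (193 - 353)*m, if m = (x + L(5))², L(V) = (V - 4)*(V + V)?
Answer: -5760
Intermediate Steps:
L(V) = 2*V*(-4 + V) (L(V) = (-4 + V)*(2*V) = 2*V*(-4 + V))
m = 36 (m = (-4 + 2*5*(-4 + 5))² = (-4 + 2*5*1)² = (-4 + 10)² = 6² = 36)
(193 - 353)*m = (193 - 353)*36 = -160*36 = -5760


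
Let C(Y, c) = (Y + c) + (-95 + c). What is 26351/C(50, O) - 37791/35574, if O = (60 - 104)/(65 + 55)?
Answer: -23957622/41503 ≈ -577.25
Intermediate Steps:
O = -11/30 (O = -44/120 = -44*1/120 = -11/30 ≈ -0.36667)
C(Y, c) = -95 + Y + 2*c
26351/C(50, O) - 37791/35574 = 26351/(-95 + 50 + 2*(-11/30)) - 37791/35574 = 26351/(-95 + 50 - 11/15) - 37791*1/35574 = 26351/(-686/15) - 12597/11858 = 26351*(-15/686) - 12597/11858 = -395265/686 - 12597/11858 = -23957622/41503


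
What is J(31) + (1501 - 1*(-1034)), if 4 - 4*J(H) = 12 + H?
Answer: 10101/4 ≈ 2525.3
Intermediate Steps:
J(H) = -2 - H/4 (J(H) = 1 - (12 + H)/4 = 1 + (-3 - H/4) = -2 - H/4)
J(31) + (1501 - 1*(-1034)) = (-2 - ¼*31) + (1501 - 1*(-1034)) = (-2 - 31/4) + (1501 + 1034) = -39/4 + 2535 = 10101/4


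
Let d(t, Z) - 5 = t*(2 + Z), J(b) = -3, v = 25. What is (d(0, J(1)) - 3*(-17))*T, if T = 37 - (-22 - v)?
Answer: 4704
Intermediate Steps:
d(t, Z) = 5 + t*(2 + Z)
T = 84 (T = 37 - (-22 - 1*25) = 37 - (-22 - 25) = 37 - 1*(-47) = 37 + 47 = 84)
(d(0, J(1)) - 3*(-17))*T = ((5 + 2*0 - 3*0) - 3*(-17))*84 = ((5 + 0 + 0) + 51)*84 = (5 + 51)*84 = 56*84 = 4704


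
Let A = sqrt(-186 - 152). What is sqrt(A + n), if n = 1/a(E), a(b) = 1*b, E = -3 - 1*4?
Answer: sqrt(-7 + 637*I*sqrt(2))/7 ≈ 3.0201 + 3.0437*I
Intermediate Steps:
E = -7 (E = -3 - 4 = -7)
a(b) = b
A = 13*I*sqrt(2) (A = sqrt(-338) = 13*I*sqrt(2) ≈ 18.385*I)
n = -1/7 (n = 1/(-7) = -1/7 ≈ -0.14286)
sqrt(A + n) = sqrt(13*I*sqrt(2) - 1/7) = sqrt(-1/7 + 13*I*sqrt(2))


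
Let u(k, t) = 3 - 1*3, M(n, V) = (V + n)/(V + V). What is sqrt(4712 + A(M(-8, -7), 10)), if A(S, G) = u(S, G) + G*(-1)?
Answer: sqrt(4702) ≈ 68.571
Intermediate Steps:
M(n, V) = (V + n)/(2*V) (M(n, V) = (V + n)/((2*V)) = (V + n)*(1/(2*V)) = (V + n)/(2*V))
u(k, t) = 0 (u(k, t) = 3 - 3 = 0)
A(S, G) = -G (A(S, G) = 0 + G*(-1) = 0 - G = -G)
sqrt(4712 + A(M(-8, -7), 10)) = sqrt(4712 - 1*10) = sqrt(4712 - 10) = sqrt(4702)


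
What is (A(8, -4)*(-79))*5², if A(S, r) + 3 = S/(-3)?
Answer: 33575/3 ≈ 11192.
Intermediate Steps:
A(S, r) = -3 - S/3 (A(S, r) = -3 + S/(-3) = -3 + S*(-⅓) = -3 - S/3)
(A(8, -4)*(-79))*5² = ((-3 - ⅓*8)*(-79))*5² = ((-3 - 8/3)*(-79))*25 = -17/3*(-79)*25 = (1343/3)*25 = 33575/3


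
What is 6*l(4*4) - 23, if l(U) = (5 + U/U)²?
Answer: 193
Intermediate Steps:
l(U) = 36 (l(U) = (5 + 1)² = 6² = 36)
6*l(4*4) - 23 = 6*36 - 23 = 216 - 23 = 193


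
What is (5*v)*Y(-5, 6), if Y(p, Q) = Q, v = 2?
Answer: 60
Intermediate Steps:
(5*v)*Y(-5, 6) = (5*2)*6 = 10*6 = 60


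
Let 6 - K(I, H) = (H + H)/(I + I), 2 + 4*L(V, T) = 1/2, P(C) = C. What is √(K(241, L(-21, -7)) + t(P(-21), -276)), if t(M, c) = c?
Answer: I*√250908474/964 ≈ 16.432*I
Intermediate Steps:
L(V, T) = -3/8 (L(V, T) = -½ + (¼)/2 = -½ + (¼)*(½) = -½ + ⅛ = -3/8)
K(I, H) = 6 - H/I (K(I, H) = 6 - (H + H)/(I + I) = 6 - 2*H/(2*I) = 6 - 2*H*1/(2*I) = 6 - H/I)
√(K(241, L(-21, -7)) + t(P(-21), -276)) = √((6 - 1*(-3/8)/241) - 276) = √((6 - 1*(-3/8)*1/241) - 276) = √((6 + 3/1928) - 276) = √(11571/1928 - 276) = √(-520557/1928) = I*√250908474/964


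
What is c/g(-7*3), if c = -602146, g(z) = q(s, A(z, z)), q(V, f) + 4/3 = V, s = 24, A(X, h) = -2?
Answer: -903219/34 ≈ -26565.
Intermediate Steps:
q(V, f) = -4/3 + V
g(z) = 68/3 (g(z) = -4/3 + 24 = 68/3)
c/g(-7*3) = -602146/68/3 = -602146*3/68 = -903219/34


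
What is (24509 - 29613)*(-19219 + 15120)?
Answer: 20921296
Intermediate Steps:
(24509 - 29613)*(-19219 + 15120) = -5104*(-4099) = 20921296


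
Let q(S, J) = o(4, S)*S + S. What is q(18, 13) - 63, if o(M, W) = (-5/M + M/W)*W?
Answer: -378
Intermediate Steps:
o(M, W) = W*(-5/M + M/W)
q(S, J) = S + S*(4 - 5*S/4) (q(S, J) = (4 - 5*S/4)*S + S = S*(4 - 5*S/4) + S = S + S*(4 - 5*S/4))
q(18, 13) - 63 = (5/4)*18*(4 - 1*18) - 63 = (5/4)*18*(4 - 18) - 63 = (5/4)*18*(-14) - 63 = -315 - 63 = -378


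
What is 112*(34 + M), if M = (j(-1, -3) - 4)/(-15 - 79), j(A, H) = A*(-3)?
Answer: 179032/47 ≈ 3809.2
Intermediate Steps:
j(A, H) = -3*A
M = 1/94 (M = (-3*(-1) - 4)/(-15 - 79) = (3 - 4)/(-94) = -1*(-1/94) = 1/94 ≈ 0.010638)
112*(34 + M) = 112*(34 + 1/94) = 112*(3197/94) = 179032/47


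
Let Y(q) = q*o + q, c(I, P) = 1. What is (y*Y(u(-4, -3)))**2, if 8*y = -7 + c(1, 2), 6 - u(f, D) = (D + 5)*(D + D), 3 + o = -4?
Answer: 6561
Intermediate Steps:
o = -7 (o = -3 - 4 = -7)
u(f, D) = 6 - 2*D*(5 + D) (u(f, D) = 6 - (D + 5)*(D + D) = 6 - (5 + D)*2*D = 6 - 2*D*(5 + D))
y = -3/4 (y = (-7 + 1)/8 = (1/8)*(-6) = -3/4 ≈ -0.75000)
Y(q) = -6*q (Y(q) = q*(-7) + q = -7*q + q = -6*q)
(y*Y(u(-4, -3)))**2 = (-(-9)*(6 - 10*(-3) - 2*(-3)**2)/2)**2 = (-(-9)*(6 + 30 - 2*9)/2)**2 = (-(-9)*(6 + 30 - 18)/2)**2 = (-(-9)*18/2)**2 = (-3/4*(-108))**2 = 81**2 = 6561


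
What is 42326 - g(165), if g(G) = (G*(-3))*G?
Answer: 124001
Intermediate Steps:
g(G) = -3*G² (g(G) = (-3*G)*G = -3*G²)
42326 - g(165) = 42326 - (-3)*165² = 42326 - (-3)*27225 = 42326 - 1*(-81675) = 42326 + 81675 = 124001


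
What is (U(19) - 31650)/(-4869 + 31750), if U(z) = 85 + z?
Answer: -31546/26881 ≈ -1.1735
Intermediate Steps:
(U(19) - 31650)/(-4869 + 31750) = ((85 + 19) - 31650)/(-4869 + 31750) = (104 - 31650)/26881 = -31546*1/26881 = -31546/26881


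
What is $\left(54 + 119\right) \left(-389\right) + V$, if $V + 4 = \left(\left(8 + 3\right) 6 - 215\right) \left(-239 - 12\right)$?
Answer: $-29902$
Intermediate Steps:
$V = 37395$ ($V = -4 + \left(\left(8 + 3\right) 6 - 215\right) \left(-239 - 12\right) = -4 + \left(11 \cdot 6 - 215\right) \left(-251\right) = -4 + \left(66 - 215\right) \left(-251\right) = -4 - -37399 = -4 + 37399 = 37395$)
$\left(54 + 119\right) \left(-389\right) + V = \left(54 + 119\right) \left(-389\right) + 37395 = 173 \left(-389\right) + 37395 = -67297 + 37395 = -29902$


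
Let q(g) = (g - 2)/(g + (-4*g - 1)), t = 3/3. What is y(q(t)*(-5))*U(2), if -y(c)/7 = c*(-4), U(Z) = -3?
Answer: 105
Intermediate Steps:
t = 1 (t = 3*(1/3) = 1)
q(g) = (-2 + g)/(-1 - 3*g) (q(g) = (-2 + g)/(g + (-1 - 4*g)) = (-2 + g)/(-1 - 3*g))
y(c) = 28*c (y(c) = -7*c*(-4) = -(-28)*c = 28*c)
y(q(t)*(-5))*U(2) = (28*(((2 - 1*1)/(1 + 3*1))*(-5)))*(-3) = (28*(((2 - 1)/(1 + 3))*(-5)))*(-3) = (28*((1/4)*(-5)))*(-3) = (28*(-5/4))*(-3) = -35*(-3) = 105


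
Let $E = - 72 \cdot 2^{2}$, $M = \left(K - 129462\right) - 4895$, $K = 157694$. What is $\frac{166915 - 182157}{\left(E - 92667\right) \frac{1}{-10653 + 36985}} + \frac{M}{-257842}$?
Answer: $\frac{103483321790813}{23967703110} \approx 4317.6$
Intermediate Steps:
$M = 23337$ ($M = \left(157694 - 129462\right) - 4895 = 28232 - 4895 = 23337$)
$E = -288$ ($E = \left(-72\right) 4 = -288$)
$\frac{166915 - 182157}{\left(E - 92667\right) \frac{1}{-10653 + 36985}} + \frac{M}{-257842} = \frac{166915 - 182157}{\left(-288 - 92667\right) \frac{1}{-10653 + 36985}} + \frac{23337}{-257842} = - \frac{15242}{\left(-92955\right) \frac{1}{26332}} + 23337 \left(- \frac{1}{257842}\right) = - \frac{15242}{\left(-92955\right) \frac{1}{26332}} - \frac{23337}{257842} = - \frac{15242}{- \frac{92955}{26332}} - \frac{23337}{257842} = \left(-15242\right) \left(- \frac{26332}{92955}\right) - \frac{23337}{257842} = \frac{401352344}{92955} - \frac{23337}{257842} = \frac{103483321790813}{23967703110}$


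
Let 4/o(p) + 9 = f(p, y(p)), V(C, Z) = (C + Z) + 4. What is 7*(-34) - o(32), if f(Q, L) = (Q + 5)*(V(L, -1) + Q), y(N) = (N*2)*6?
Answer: -1843788/7747 ≈ -238.00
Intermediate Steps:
V(C, Z) = 4 + C + Z
y(N) = 12*N (y(N) = (2*N)*6 = 12*N)
f(Q, L) = (5 + Q)*(3 + L + Q) (f(Q, L) = (Q + 5)*((4 + L - 1) + Q) = (5 + Q)*((3 + L) + Q) = (5 + Q)*(3 + L + Q))
o(p) = 4/(6 + 13*p² + 68*p) (o(p) = 4/(-9 + (15 + p² + 5*(12*p) + 8*p + (12*p)*p)) = 4/(-9 + (15 + p² + 60*p + 8*p + 12*p²)) = 4/(-9 + (15 + 13*p² + 68*p)) = 4/(6 + 13*p² + 68*p))
7*(-34) - o(32) = 7*(-34) - 4/(6 + 13*32² + 68*32) = -238 - 4/(6 + 13*1024 + 2176) = -238 - 4/(6 + 13312 + 2176) = -238 - 4/15494 = -238 - 1*2/7747 = -238 - 2/7747 = -1843788/7747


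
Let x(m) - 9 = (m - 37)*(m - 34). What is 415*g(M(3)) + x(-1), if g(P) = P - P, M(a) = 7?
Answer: 1339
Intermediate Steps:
g(P) = 0
x(m) = 9 + (-37 + m)*(-34 + m) (x(m) = 9 + (m - 37)*(m - 34) = 9 + (-37 + m)*(-34 + m))
415*g(M(3)) + x(-1) = 415*0 + (1267 + (-1)² - 71*(-1)) = 0 + (1267 + 1 + 71) = 0 + 1339 = 1339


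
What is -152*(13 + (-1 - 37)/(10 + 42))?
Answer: -24244/13 ≈ -1864.9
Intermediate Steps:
-152*(13 + (-1 - 37)/(10 + 42)) = -152*(13 - 38/52) = -152*(13 - 38*1/52) = -152*(13 - 19/26) = -152*319/26 = -24244/13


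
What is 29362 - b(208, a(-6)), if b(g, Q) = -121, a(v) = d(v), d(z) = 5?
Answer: 29483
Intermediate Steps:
a(v) = 5
29362 - b(208, a(-6)) = 29362 - 1*(-121) = 29362 + 121 = 29483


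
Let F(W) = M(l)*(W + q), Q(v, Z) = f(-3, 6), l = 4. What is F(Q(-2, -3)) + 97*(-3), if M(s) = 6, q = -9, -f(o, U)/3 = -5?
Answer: -255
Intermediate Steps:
f(o, U) = 15 (f(o, U) = -3*(-5) = 15)
Q(v, Z) = 15
F(W) = -54 + 6*W (F(W) = 6*(W - 9) = 6*(-9 + W) = -54 + 6*W)
F(Q(-2, -3)) + 97*(-3) = (-54 + 6*15) + 97*(-3) = (-54 + 90) - 291 = 36 - 291 = -255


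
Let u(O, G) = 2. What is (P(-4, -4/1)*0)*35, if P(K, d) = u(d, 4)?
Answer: 0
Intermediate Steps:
P(K, d) = 2
(P(-4, -4/1)*0)*35 = (2*0)*35 = 0*35 = 0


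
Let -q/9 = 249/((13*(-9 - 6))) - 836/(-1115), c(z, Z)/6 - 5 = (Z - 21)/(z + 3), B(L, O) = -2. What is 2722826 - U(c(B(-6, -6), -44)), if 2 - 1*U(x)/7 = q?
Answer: 39467641323/14495 ≈ 2.7228e+6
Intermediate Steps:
c(z, Z) = 30 + 6*(-21 + Z)/(3 + z) (c(z, Z) = 30 + 6*((Z - 21)/(z + 3)) = 30 + 6*((-21 + Z)/(3 + z)) = 30 + 6*(-21 + Z)/(3 + z))
q = 68769/14495 (q = -9*(249/((13*(-9 - 6))) - 836/(-1115)) = -9*(249/((13*(-15))) - 836*(-1/1115)) = -9*(249/(-195) + 836/1115) = -9*(249*(-1/195) + 836/1115) = -9*(-83/65 + 836/1115) = -9*(-7641/14495) = 68769/14495 ≈ 4.7443)
U(x) = -278453/14495 (U(x) = 14 - 7*68769/14495 = 14 - 481383/14495 = -278453/14495)
2722826 - U(c(B(-6, -6), -44)) = 2722826 - 1*(-278453/14495) = 2722826 + 278453/14495 = 39467641323/14495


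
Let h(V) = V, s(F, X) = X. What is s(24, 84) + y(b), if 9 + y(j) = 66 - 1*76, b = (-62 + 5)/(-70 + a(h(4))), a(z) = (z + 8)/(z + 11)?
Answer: 65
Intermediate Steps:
a(z) = (8 + z)/(11 + z)
b = 285/346 (b = (-62 + 5)/(-70 + (8 + 4)/(11 + 4)) = -57/(-70 + 12/15) = -57/(-70 + (1/15)*12) = -57/(-70 + ⅘) = -57/(-346/5) = -57*(-5/346) = 285/346 ≈ 0.82370)
y(j) = -19 (y(j) = -9 + (66 - 1*76) = -9 + (66 - 76) = -9 - 10 = -19)
s(24, 84) + y(b) = 84 - 19 = 65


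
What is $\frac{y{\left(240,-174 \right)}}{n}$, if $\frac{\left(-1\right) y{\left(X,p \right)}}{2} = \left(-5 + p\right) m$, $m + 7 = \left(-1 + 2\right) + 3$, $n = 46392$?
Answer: $- \frac{179}{7732} \approx -0.023151$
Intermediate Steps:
$m = -3$ ($m = -7 + \left(\left(-1 + 2\right) + 3\right) = -7 + \left(1 + 3\right) = -7 + 4 = -3$)
$y{\left(X,p \right)} = -30 + 6 p$ ($y{\left(X,p \right)} = - 2 \left(-5 + p\right) \left(-3\right) = - 2 \left(15 - 3 p\right) = -30 + 6 p$)
$\frac{y{\left(240,-174 \right)}}{n} = \frac{-30 + 6 \left(-174\right)}{46392} = \left(-30 - 1044\right) \frac{1}{46392} = \left(-1074\right) \frac{1}{46392} = - \frac{179}{7732}$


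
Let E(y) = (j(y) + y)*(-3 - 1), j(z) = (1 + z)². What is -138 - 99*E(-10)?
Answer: 27978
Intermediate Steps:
E(y) = -4*y - 4*(1 + y)² (E(y) = ((1 + y)² + y)*(-3 - 1) = (y + (1 + y)²)*(-4) = -4*y - 4*(1 + y)²)
-138 - 99*E(-10) = -138 - 99*(-4*(-10) - 4*(1 - 10)²) = -138 - 99*(40 - 4*(-9)²) = -138 - 99*(40 - 4*81) = -138 - 99*(40 - 324) = -138 - 99*(-284) = -138 + 28116 = 27978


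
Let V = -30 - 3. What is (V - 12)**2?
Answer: 2025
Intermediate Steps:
V = -33
(V - 12)**2 = (-33 - 12)**2 = (-45)**2 = 2025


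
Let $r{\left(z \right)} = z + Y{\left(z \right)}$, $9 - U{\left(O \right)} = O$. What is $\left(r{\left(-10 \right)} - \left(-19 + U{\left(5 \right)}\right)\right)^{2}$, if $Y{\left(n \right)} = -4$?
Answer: $1$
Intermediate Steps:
$U{\left(O \right)} = 9 - O$
$r{\left(z \right)} = -4 + z$ ($r{\left(z \right)} = z - 4 = -4 + z$)
$\left(r{\left(-10 \right)} - \left(-19 + U{\left(5 \right)}\right)\right)^{2} = \left(\left(-4 - 10\right) + \left(19 - \left(9 - 5\right)\right)\right)^{2} = \left(-14 + \left(19 - \left(9 - 5\right)\right)\right)^{2} = \left(-14 + \left(19 - 4\right)\right)^{2} = \left(-14 + 15\right)^{2} = 1^{2} = 1$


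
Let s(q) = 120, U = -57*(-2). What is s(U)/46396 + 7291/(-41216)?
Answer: -517589/2969344 ≈ -0.17431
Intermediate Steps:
U = 114
s(U)/46396 + 7291/(-41216) = 120/46396 + 7291/(-41216) = 120*(1/46396) + 7291*(-1/41216) = 30/11599 - 317/1792 = -517589/2969344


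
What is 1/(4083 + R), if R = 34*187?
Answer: 1/10441 ≈ 9.5776e-5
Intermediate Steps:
R = 6358
1/(4083 + R) = 1/(4083 + 6358) = 1/10441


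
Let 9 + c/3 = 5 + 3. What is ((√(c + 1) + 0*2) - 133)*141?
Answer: -18753 + 141*I*√2 ≈ -18753.0 + 199.4*I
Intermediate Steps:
c = -3 (c = -27 + 3*(5 + 3) = -27 + 3*8 = -27 + 24 = -3)
((√(c + 1) + 0*2) - 133)*141 = ((√(-3 + 1) + 0*2) - 133)*141 = ((√(-2) + 0) - 133)*141 = ((I*√2 + 0) - 133)*141 = (I*√2 - 133)*141 = (-133 + I*√2)*141 = -18753 + 141*I*√2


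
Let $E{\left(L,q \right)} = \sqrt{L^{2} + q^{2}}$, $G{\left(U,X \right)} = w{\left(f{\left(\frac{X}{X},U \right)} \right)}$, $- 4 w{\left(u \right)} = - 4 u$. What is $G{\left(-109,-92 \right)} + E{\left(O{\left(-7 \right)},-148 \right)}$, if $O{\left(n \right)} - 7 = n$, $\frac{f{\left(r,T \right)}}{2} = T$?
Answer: $-70$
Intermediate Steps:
$f{\left(r,T \right)} = 2 T$
$w{\left(u \right)} = u$ ($w{\left(u \right)} = - \frac{\left(-4\right) u}{4} = u$)
$O{\left(n \right)} = 7 + n$
$G{\left(U,X \right)} = 2 U$
$G{\left(-109,-92 \right)} + E{\left(O{\left(-7 \right)},-148 \right)} = 2 \left(-109\right) + \sqrt{\left(7 - 7\right)^{2} + \left(-148\right)^{2}} = -218 + \sqrt{0^{2} + 21904} = -218 + \sqrt{0 + 21904} = -218 + \sqrt{21904} = -218 + 148 = -70$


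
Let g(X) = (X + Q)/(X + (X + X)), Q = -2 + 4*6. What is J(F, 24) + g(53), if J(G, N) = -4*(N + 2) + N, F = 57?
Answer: -4215/53 ≈ -79.528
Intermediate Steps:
Q = 22 (Q = -2 + 24 = 22)
J(G, N) = -8 - 3*N (J(G, N) = -4*(2 + N) + N = (-8 - 4*N) + N = -8 - 3*N)
g(X) = (22 + X)/(3*X) (g(X) = (X + 22)/(X + (X + X)) = (22 + X)/(X + 2*X) = (22 + X)/((3*X)) = (22 + X)*(1/(3*X)) = (22 + X)/(3*X))
J(F, 24) + g(53) = (-8 - 3*24) + (⅓)*(22 + 53)/53 = (-8 - 72) + (⅓)*(1/53)*75 = -80 + 25/53 = -4215/53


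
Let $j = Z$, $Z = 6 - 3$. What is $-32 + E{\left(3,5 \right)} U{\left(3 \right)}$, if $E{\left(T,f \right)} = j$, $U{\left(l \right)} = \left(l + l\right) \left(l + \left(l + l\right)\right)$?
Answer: $130$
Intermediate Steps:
$Z = 3$
$j = 3$
$U{\left(l \right)} = 6 l^{2}$ ($U{\left(l \right)} = 2 l \left(l + 2 l\right) = 2 l 3 l = 6 l^{2}$)
$E{\left(T,f \right)} = 3$
$-32 + E{\left(3,5 \right)} U{\left(3 \right)} = -32 + 3 \cdot 6 \cdot 3^{2} = -32 + 3 \cdot 6 \cdot 9 = -32 + 3 \cdot 54 = -32 + 162 = 130$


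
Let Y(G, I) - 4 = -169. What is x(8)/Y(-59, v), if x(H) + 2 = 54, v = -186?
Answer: -52/165 ≈ -0.31515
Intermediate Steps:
Y(G, I) = -165 (Y(G, I) = 4 - 169 = -165)
x(H) = 52 (x(H) = -2 + 54 = 52)
x(8)/Y(-59, v) = 52/(-165) = 52*(-1/165) = -52/165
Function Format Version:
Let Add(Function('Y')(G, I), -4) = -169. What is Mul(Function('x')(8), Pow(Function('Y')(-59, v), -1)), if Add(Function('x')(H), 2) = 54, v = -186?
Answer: Rational(-52, 165) ≈ -0.31515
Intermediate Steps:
Function('Y')(G, I) = -165 (Function('Y')(G, I) = Add(4, -169) = -165)
Function('x')(H) = 52 (Function('x')(H) = Add(-2, 54) = 52)
Mul(Function('x')(8), Pow(Function('Y')(-59, v), -1)) = Mul(52, Pow(-165, -1)) = Mul(52, Rational(-1, 165)) = Rational(-52, 165)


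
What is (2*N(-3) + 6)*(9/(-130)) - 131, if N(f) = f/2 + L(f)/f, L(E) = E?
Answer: -3415/26 ≈ -131.35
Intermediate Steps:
N(f) = 1 + f/2 (N(f) = f/2 + f/f = f*(½) + 1 = f/2 + 1 = 1 + f/2)
(2*N(-3) + 6)*(9/(-130)) - 131 = (2*(1 + (½)*(-3)) + 6)*(9/(-130)) - 131 = (2*(1 - 3/2) + 6)*(9*(-1/130)) - 131 = (2*(-½) + 6)*(-9/130) - 131 = (-1 + 6)*(-9/130) - 131 = 5*(-9/130) - 131 = -9/26 - 131 = -3415/26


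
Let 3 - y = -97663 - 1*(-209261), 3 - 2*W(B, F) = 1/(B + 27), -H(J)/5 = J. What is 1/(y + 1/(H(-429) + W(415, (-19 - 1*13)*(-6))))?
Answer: -1897505/211752069591 ≈ -8.9610e-6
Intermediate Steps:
H(J) = -5*J
W(B, F) = 3/2 - 1/(2*(27 + B)) (W(B, F) = 3/2 - 1/(2*(B + 27)) = 3/2 - 1/(2*(27 + B)))
y = -111595 (y = 3 - (-97663 - 1*(-209261)) = 3 - (-97663 + 209261) = 3 - 1*111598 = 3 - 111598 = -111595)
1/(y + 1/(H(-429) + W(415, (-19 - 1*13)*(-6)))) = 1/(-111595 + 1/(-5*(-429) + (80 + 3*415)/(2*(27 + 415)))) = 1/(-111595 + 1/(2145 + (1/2)*(80 + 1245)/442)) = 1/(-111595 + 1/(2145 + (1/2)*(1/442)*1325)) = 1/(-111595 + 1/(2145 + 1325/884)) = 1/(-111595 + 1/(1897505/884)) = 1/(-111595 + 884/1897505) = 1/(-211752069591/1897505) = -1897505/211752069591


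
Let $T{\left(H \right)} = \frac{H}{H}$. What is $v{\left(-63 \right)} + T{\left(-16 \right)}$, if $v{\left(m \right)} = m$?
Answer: $-62$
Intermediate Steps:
$T{\left(H \right)} = 1$
$v{\left(-63 \right)} + T{\left(-16 \right)} = -63 + 1 = -62$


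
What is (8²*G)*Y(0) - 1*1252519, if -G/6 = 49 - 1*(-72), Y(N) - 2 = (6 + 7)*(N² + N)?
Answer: -1345447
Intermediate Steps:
Y(N) = 2 + 13*N + 13*N² (Y(N) = 2 + (6 + 7)*(N² + N) = 2 + 13*(N + N²) = 2 + (13*N + 13*N²) = 2 + 13*N + 13*N²)
G = -726 (G = -6*(49 - 1*(-72)) = -6*(49 + 72) = -6*121 = -726)
(8²*G)*Y(0) - 1*1252519 = (8²*(-726))*(2 + 13*0 + 13*0²) - 1*1252519 = (64*(-726))*(2 + 0 + 13*0) - 1252519 = -46464*(2 + 0 + 0) - 1252519 = -46464*2 - 1252519 = -92928 - 1252519 = -1345447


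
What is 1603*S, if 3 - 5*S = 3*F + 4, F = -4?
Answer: 17633/5 ≈ 3526.6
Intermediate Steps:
S = 11/5 (S = ⅗ - (3*(-4) + 4)/5 = ⅗ - (-12 + 4)/5 = ⅗ - ⅕*(-8) = ⅗ + 8/5 = 11/5 ≈ 2.2000)
1603*S = 1603*(11/5) = 17633/5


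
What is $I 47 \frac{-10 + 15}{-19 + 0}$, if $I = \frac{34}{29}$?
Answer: $- \frac{7990}{551} \approx -14.501$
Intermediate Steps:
$I = \frac{34}{29}$ ($I = 34 \cdot \frac{1}{29} = \frac{34}{29} \approx 1.1724$)
$I 47 \frac{-10 + 15}{-19 + 0} = \frac{34}{29} \cdot 47 \frac{-10 + 15}{-19 + 0} = \frac{1598 \frac{5}{-19}}{29} = \frac{1598 \cdot 5 \left(- \frac{1}{19}\right)}{29} = \frac{1598}{29} \left(- \frac{5}{19}\right) = - \frac{7990}{551}$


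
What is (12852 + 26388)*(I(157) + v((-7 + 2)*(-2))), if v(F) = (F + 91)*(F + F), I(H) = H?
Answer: 85425480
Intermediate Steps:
v(F) = 2*F*(91 + F) (v(F) = (91 + F)*(2*F) = 2*F*(91 + F))
(12852 + 26388)*(I(157) + v((-7 + 2)*(-2))) = (12852 + 26388)*(157 + 2*((-7 + 2)*(-2))*(91 + (-7 + 2)*(-2))) = 39240*(157 + 2*(-5*(-2))*(91 - 5*(-2))) = 39240*(157 + 2*10*(91 + 10)) = 39240*(157 + 2*10*101) = 39240*(157 + 2020) = 39240*2177 = 85425480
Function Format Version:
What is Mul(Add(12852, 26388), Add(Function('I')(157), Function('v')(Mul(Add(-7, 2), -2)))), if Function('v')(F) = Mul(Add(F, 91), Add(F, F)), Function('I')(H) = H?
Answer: 85425480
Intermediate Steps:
Function('v')(F) = Mul(2, F, Add(91, F)) (Function('v')(F) = Mul(Add(91, F), Mul(2, F)) = Mul(2, F, Add(91, F)))
Mul(Add(12852, 26388), Add(Function('I')(157), Function('v')(Mul(Add(-7, 2), -2)))) = Mul(Add(12852, 26388), Add(157, Mul(2, Mul(Add(-7, 2), -2), Add(91, Mul(Add(-7, 2), -2))))) = Mul(39240, Add(157, Mul(2, Mul(-5, -2), Add(91, Mul(-5, -2))))) = Mul(39240, Add(157, Mul(2, 10, Add(91, 10)))) = Mul(39240, Add(157, Mul(2, 10, 101))) = Mul(39240, Add(157, 2020)) = Mul(39240, 2177) = 85425480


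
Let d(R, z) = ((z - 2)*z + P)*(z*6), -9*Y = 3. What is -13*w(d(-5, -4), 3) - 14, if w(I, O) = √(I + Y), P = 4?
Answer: -14 - 13*I*√6051/3 ≈ -14.0 - 337.08*I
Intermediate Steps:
Y = -⅓ (Y = -⅑*3 = -⅓ ≈ -0.33333)
d(R, z) = 6*z*(4 + z*(-2 + z)) (d(R, z) = ((z - 2)*z + 4)*(z*6) = ((-2 + z)*z + 4)*(6*z) = (z*(-2 + z) + 4)*(6*z) = (4 + z*(-2 + z))*(6*z) = 6*z*(4 + z*(-2 + z)))
w(I, O) = √(-⅓ + I) (w(I, O) = √(I - ⅓) = √(-⅓ + I))
-13*w(d(-5, -4), 3) - 14 = -13*√(-3 + 9*(6*(-4)*(4 + (-4)² - 2*(-4))))/3 - 14 = -13*√(-3 + 9*(6*(-4)*(4 + 16 + 8)))/3 - 14 = -13*√(-3 + 9*(6*(-4)*28))/3 - 14 = -13*√(-3 + 9*(-672))/3 - 14 = -13*√(-3 - 6048)/3 - 14 = -13*√(-6051)/3 - 14 = -13*I*√6051/3 - 14 = -14 - 13*I*√6051/3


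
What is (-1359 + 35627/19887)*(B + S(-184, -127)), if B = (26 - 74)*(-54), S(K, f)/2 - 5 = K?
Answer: -60297460604/19887 ≈ -3.0320e+6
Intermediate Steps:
S(K, f) = 10 + 2*K
B = 2592 (B = -48*(-54) = 2592)
(-1359 + 35627/19887)*(B + S(-184, -127)) = (-1359 + 35627/19887)*(2592 + (10 + 2*(-184))) = (-1359 + 35627*(1/19887))*(2592 + (10 - 368)) = (-1359 + 35627/19887)*(2592 - 358) = -26990806/19887*2234 = -60297460604/19887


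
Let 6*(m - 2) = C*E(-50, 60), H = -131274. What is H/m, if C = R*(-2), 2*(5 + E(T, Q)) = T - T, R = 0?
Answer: -65637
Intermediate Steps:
E(T, Q) = -5 (E(T, Q) = -5 + (T - T)/2 = -5 + (1/2)*0 = -5 + 0 = -5)
C = 0 (C = 0*(-2) = 0)
m = 2 (m = 2 + (0*(-5))/6 = 2 + (1/6)*0 = 2 + 0 = 2)
H/m = -131274/2 = -131274*1/2 = -65637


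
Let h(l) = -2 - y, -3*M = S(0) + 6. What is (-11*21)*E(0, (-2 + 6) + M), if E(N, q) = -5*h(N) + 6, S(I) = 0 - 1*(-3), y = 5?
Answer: -9471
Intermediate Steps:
S(I) = 3 (S(I) = 0 + 3 = 3)
M = -3 (M = -(3 + 6)/3 = -⅓*9 = -3)
h(l) = -7 (h(l) = -2 - 1*5 = -2 - 5 = -7)
E(N, q) = 41 (E(N, q) = -5*(-7) + 6 = 35 + 6 = 41)
(-11*21)*E(0, (-2 + 6) + M) = -11*21*41 = -231*41 = -9471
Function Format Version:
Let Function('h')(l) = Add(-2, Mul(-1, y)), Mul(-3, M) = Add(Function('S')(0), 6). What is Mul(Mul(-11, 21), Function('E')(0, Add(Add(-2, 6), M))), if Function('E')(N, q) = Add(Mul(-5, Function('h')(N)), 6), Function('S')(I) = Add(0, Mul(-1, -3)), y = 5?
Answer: -9471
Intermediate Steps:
Function('S')(I) = 3 (Function('S')(I) = Add(0, 3) = 3)
M = -3 (M = Mul(Rational(-1, 3), Add(3, 6)) = Mul(Rational(-1, 3), 9) = -3)
Function('h')(l) = -7 (Function('h')(l) = Add(-2, Mul(-1, 5)) = Add(-2, -5) = -7)
Function('E')(N, q) = 41 (Function('E')(N, q) = Add(Mul(-5, -7), 6) = Add(35, 6) = 41)
Mul(Mul(-11, 21), Function('E')(0, Add(Add(-2, 6), M))) = Mul(Mul(-11, 21), 41) = Mul(-231, 41) = -9471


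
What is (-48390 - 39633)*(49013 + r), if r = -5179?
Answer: -3858400182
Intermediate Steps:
(-48390 - 39633)*(49013 + r) = (-48390 - 39633)*(49013 - 5179) = -88023*43834 = -3858400182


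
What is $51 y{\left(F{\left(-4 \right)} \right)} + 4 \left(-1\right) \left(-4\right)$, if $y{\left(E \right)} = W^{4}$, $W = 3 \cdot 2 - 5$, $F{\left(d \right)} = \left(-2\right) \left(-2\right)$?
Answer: $67$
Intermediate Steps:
$F{\left(d \right)} = 4$
$W = 1$ ($W = 6 - 5 = 1$)
$y{\left(E \right)} = 1$ ($y{\left(E \right)} = 1^{4} = 1$)
$51 y{\left(F{\left(-4 \right)} \right)} + 4 \left(-1\right) \left(-4\right) = 51 \cdot 1 + 4 \left(-1\right) \left(-4\right) = 51 - -16 = 51 + 16 = 67$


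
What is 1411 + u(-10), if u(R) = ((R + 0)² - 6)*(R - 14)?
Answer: -845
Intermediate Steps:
u(R) = (-14 + R)*(-6 + R²) (u(R) = (R² - 6)*(-14 + R) = (-6 + R²)*(-14 + R) = (-14 + R)*(-6 + R²))
1411 + u(-10) = 1411 + (84 + (-10)³ - 14*(-10)² - 6*(-10)) = 1411 + (84 - 1000 - 14*100 + 60) = 1411 + (84 - 1000 - 1400 + 60) = 1411 - 2256 = -845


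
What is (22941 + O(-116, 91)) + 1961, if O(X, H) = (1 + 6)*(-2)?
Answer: 24888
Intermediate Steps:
O(X, H) = -14 (O(X, H) = 7*(-2) = -14)
(22941 + O(-116, 91)) + 1961 = (22941 - 14) + 1961 = 22927 + 1961 = 24888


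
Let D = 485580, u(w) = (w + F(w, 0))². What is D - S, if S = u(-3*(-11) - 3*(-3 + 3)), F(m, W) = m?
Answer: 481224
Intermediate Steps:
u(w) = 4*w² (u(w) = (w + w)² = (2*w)² = 4*w²)
S = 4356 (S = 4*(-3*(-11) - 3*(-3 + 3))² = 4*(33 - 3*0)² = 4*(33 + 0)² = 4*33² = 4*1089 = 4356)
D - S = 485580 - 1*4356 = 485580 - 4356 = 481224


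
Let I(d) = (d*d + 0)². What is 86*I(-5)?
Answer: 53750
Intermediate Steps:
I(d) = d⁴ (I(d) = (d² + 0)² = (d²)² = d⁴)
86*I(-5) = 86*(-5)⁴ = 86*625 = 53750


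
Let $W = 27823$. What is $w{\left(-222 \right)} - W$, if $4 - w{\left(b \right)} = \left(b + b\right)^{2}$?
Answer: $-224955$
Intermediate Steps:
$w{\left(b \right)} = 4 - 4 b^{2}$ ($w{\left(b \right)} = 4 - \left(b + b\right)^{2} = 4 - \left(2 b\right)^{2} = 4 - 4 b^{2}$)
$w{\left(-222 \right)} - W = \left(4 - 4 \left(-222\right)^{2}\right) - 27823 = \left(4 - 197136\right) - 27823 = -197132 - 27823 = -224955$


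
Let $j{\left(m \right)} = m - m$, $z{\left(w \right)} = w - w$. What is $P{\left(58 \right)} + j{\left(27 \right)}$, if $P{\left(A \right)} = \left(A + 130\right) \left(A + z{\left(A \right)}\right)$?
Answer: $10904$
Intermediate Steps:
$z{\left(w \right)} = 0$
$P{\left(A \right)} = A \left(130 + A\right)$ ($P{\left(A \right)} = \left(A + 130\right) \left(A + 0\right) = \left(130 + A\right) A = A \left(130 + A\right)$)
$j{\left(m \right)} = 0$
$P{\left(58 \right)} + j{\left(27 \right)} = 58 \left(130 + 58\right) + 0 = 58 \cdot 188 + 0 = 10904 + 0 = 10904$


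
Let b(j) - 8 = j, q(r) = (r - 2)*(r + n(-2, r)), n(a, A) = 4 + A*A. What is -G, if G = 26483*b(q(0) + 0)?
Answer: 0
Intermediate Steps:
n(a, A) = 4 + A²
q(r) = (-2 + r)*(4 + r + r²) (q(r) = (r - 2)*(r + (4 + r²)) = (-2 + r)*(4 + r + r²))
b(j) = 8 + j
G = 0 (G = 26483*(8 + ((-8 + 0³ - 1*0² + 2*0) + 0)) = 26483*(8 + ((-8 + 0 - 1*0 + 0) + 0)) = 26483*(8 + ((-8 + 0 + 0 + 0) + 0)) = 26483*(8 + (-8 + 0)) = 26483*(8 - 8) = 26483*0 = 0)
-G = -1*0 = 0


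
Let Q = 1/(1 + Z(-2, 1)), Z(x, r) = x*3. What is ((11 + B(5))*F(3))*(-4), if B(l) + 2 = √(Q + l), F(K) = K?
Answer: -108 - 24*√30/5 ≈ -134.29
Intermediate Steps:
Z(x, r) = 3*x
Q = -⅕ (Q = 1/(1 + 3*(-2)) = 1/(1 - 6) = 1/(-5) = -⅕ ≈ -0.20000)
B(l) = -2 + √(-⅕ + l)
((11 + B(5))*F(3))*(-4) = ((11 + (-2 + √(-5 + 25*5)/5))*3)*(-4) = ((11 + (-2 + √(-5 + 125)/5))*3)*(-4) = ((11 + (-2 + √120/5))*3)*(-4) = ((11 + (-2 + (2*√30)/5))*3)*(-4) = ((11 + (-2 + 2*√30/5))*3)*(-4) = ((9 + 2*√30/5)*3)*(-4) = (27 + 6*√30/5)*(-4) = -108 - 24*√30/5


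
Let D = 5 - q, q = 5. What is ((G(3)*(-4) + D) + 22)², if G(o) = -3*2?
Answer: 2116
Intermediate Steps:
G(o) = -6
D = 0 (D = 5 - 1*5 = 5 - 5 = 0)
((G(3)*(-4) + D) + 22)² = ((-6*(-4) + 0) + 22)² = ((24 + 0) + 22)² = (24 + 22)² = 46² = 2116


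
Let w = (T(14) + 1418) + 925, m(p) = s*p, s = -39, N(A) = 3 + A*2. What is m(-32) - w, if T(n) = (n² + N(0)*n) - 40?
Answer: -1293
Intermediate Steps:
N(A) = 3 + 2*A
m(p) = -39*p
T(n) = -40 + n² + 3*n (T(n) = (n² + (3 + 2*0)*n) - 40 = (n² + (3 + 0)*n) - 40 = (n² + 3*n) - 40 = -40 + n² + 3*n)
w = 2541 (w = ((-40 + 14² + 3*14) + 1418) + 925 = ((-40 + 196 + 42) + 1418) + 925 = (198 + 1418) + 925 = 1616 + 925 = 2541)
m(-32) - w = -39*(-32) - 1*2541 = 1248 - 2541 = -1293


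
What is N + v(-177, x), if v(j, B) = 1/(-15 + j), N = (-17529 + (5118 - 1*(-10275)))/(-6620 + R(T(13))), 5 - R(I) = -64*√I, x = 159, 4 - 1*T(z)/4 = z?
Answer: 296553911/936654528 + 91136*I/4878409 ≈ 0.31661 + 0.018681*I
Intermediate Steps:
T(z) = 16 - 4*z
R(I) = 5 + 64*√I (R(I) = 5 - (-64)*√I = 5 + 64*√I)
N = -712*(-6615 - 384*I)/14635227 (N = (-17529 + (5118 - 1*(-10275)))/(-6620 + (5 + 64*√(16 - 4*13))) = (-17529 + (5118 + 10275))/(-6620 + (5 + 64*√(16 - 52))) = (-17529 + 15393)/(-6620 + (5 + 64*√(-36))) = -2136/(-6620 + (5 + 64*(6*I))) = -2136/(-6620 + (5 + 384*I)) = -2136*(-6615 - 384*I)/43905681 = -712*(-6615 - 384*I)/14635227 ≈ 0.32182 + 0.018681*I)
N + v(-177, x) = (1569960/4878409 + 91136*I/4878409) + 1/(-15 - 177) = (1569960/4878409 + 91136*I/4878409) + 1/(-192) = (1569960/4878409 + 91136*I/4878409) - 1/192 = 296553911/936654528 + 91136*I/4878409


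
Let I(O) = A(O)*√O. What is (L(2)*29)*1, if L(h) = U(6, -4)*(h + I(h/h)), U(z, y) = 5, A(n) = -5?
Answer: -435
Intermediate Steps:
I(O) = -5*√O
L(h) = -25 + 5*h (L(h) = 5*(h - 5*√1) = 5*(h - 5*1) = 5*(h - 5) = 5*(-5 + h) = -25 + 5*h)
(L(2)*29)*1 = ((-25 + 5*2)*29)*1 = ((-25 + 10)*29)*1 = -15*29*1 = -435*1 = -435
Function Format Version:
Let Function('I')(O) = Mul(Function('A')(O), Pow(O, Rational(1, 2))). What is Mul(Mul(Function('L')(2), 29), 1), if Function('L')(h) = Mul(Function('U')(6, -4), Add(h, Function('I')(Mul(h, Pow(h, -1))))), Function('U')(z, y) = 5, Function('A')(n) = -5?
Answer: -435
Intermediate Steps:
Function('I')(O) = Mul(-5, Pow(O, Rational(1, 2)))
Function('L')(h) = Add(-25, Mul(5, h)) (Function('L')(h) = Mul(5, Add(h, Mul(-5, Pow(Mul(h, Pow(h, -1)), Rational(1, 2))))) = Mul(5, Add(h, Mul(-5, Pow(1, Rational(1, 2))))) = Mul(5, Add(h, Mul(-5, 1))) = Mul(5, Add(h, -5)) = Mul(5, Add(-5, h)) = Add(-25, Mul(5, h)))
Mul(Mul(Function('L')(2), 29), 1) = Mul(Mul(Add(-25, Mul(5, 2)), 29), 1) = Mul(Mul(Add(-25, 10), 29), 1) = Mul(Mul(-15, 29), 1) = Mul(-435, 1) = -435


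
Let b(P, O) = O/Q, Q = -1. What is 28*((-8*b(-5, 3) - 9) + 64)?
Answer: 2212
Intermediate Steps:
b(P, O) = -O (b(P, O) = O/(-1) = -O)
28*((-8*b(-5, 3) - 9) + 64) = 28*((-(-8)*3 - 9) + 64) = 28*((-8*(-3) - 9) + 64) = 28*((24 - 9) + 64) = 28*(15 + 64) = 28*79 = 2212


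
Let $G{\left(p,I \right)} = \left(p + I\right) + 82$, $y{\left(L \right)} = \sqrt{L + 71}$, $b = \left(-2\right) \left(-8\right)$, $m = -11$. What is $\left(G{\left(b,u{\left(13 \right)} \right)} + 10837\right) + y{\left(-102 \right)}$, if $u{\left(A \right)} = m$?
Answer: $10924 + i \sqrt{31} \approx 10924.0 + 5.5678 i$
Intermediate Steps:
$u{\left(A \right)} = -11$
$b = 16$
$y{\left(L \right)} = \sqrt{71 + L}$
$G{\left(p,I \right)} = 82 + I + p$ ($G{\left(p,I \right)} = \left(I + p\right) + 82 = 82 + I + p$)
$\left(G{\left(b,u{\left(13 \right)} \right)} + 10837\right) + y{\left(-102 \right)} = \left(\left(82 - 11 + 16\right) + 10837\right) + \sqrt{71 - 102} = \left(87 + 10837\right) + \sqrt{-31} = 10924 + i \sqrt{31}$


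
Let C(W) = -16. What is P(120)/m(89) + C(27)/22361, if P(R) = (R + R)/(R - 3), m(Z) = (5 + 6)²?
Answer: 1713376/105521559 ≈ 0.016237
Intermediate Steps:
m(Z) = 121 (m(Z) = 11² = 121)
P(R) = 2*R/(-3 + R) (P(R) = (2*R)/(-3 + R) = 2*R/(-3 + R))
P(120)/m(89) + C(27)/22361 = (2*120/(-3 + 120))/121 - 16/22361 = (2*120/117)*(1/121) - 16*1/22361 = (2*120*(1/117))*(1/121) - 16/22361 = (80/39)*(1/121) - 16/22361 = 80/4719 - 16/22361 = 1713376/105521559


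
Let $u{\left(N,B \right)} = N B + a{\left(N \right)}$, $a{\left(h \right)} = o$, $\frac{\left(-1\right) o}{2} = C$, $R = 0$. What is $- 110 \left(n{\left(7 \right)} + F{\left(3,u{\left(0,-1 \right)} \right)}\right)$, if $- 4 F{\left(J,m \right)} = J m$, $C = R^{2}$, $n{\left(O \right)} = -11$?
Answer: $1210$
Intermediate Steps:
$C = 0$ ($C = 0^{2} = 0$)
$o = 0$ ($o = \left(-2\right) 0 = 0$)
$a{\left(h \right)} = 0$
$u{\left(N,B \right)} = B N$ ($u{\left(N,B \right)} = N B + 0 = B N + 0 = B N$)
$F{\left(J,m \right)} = - \frac{J m}{4}$
$- 110 \left(n{\left(7 \right)} + F{\left(3,u{\left(0,-1 \right)} \right)}\right) = - 110 \left(-11 - \frac{3 \left(\left(-1\right) 0\right)}{4}\right) = - 110 \left(-11 - \frac{3}{4} \cdot 0\right) = - 110 \left(-11 + 0\right) = \left(-110\right) \left(-11\right) = 1210$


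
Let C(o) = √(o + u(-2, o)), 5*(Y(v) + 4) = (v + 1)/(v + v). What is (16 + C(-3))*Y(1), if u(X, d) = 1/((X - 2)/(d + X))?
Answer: -304/5 - 19*I*√7/10 ≈ -60.8 - 5.0269*I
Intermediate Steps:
Y(v) = -4 + (1 + v)/(10*v) (Y(v) = -4 + ((v + 1)/(v + v))/5 = -4 + ((1 + v)/((2*v)))/5 = -4 + ((1 + v)*(1/(2*v)))/5 = -4 + ((1 + v)/(2*v))/5 = -4 + (1 + v)/(10*v))
u(X, d) = (X + d)/(-2 + X) (u(X, d) = 1/((-2 + X)/(X + d)) = (X + d)/(-2 + X))
C(o) = √(½ + 3*o/4) (C(o) = √(o + (-2 + o)/(-2 - 2)) = √(o + (-2 + o)/(-4)) = √(o - (-2 + o)/4) = √(o + (½ - o/4)) = √(½ + 3*o/4))
(16 + C(-3))*Y(1) = (16 + √(2 + 3*(-3))/2)*((⅒)*(1 - 39*1)/1) = (16 + √(2 - 9)/2)*((⅒)*1*(1 - 39)) = (16 + √(-7)/2)*((⅒)*1*(-38)) = (16 + (I*√7)/2)*(-19/5) = (16 + I*√7/2)*(-19/5) = -304/5 - 19*I*√7/10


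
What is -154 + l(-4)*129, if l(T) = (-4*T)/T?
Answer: -670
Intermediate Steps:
l(T) = -4
-154 + l(-4)*129 = -154 - 4*129 = -154 - 516 = -670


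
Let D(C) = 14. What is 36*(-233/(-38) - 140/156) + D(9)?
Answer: 50000/247 ≈ 202.43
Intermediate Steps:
36*(-233/(-38) - 140/156) + D(9) = 36*(-233/(-38) - 140/156) + 14 = 36*(-233*(-1/38) - 140*1/156) + 14 = 36*(233/38 - 35/39) + 14 = 36*(7757/1482) + 14 = 46542/247 + 14 = 50000/247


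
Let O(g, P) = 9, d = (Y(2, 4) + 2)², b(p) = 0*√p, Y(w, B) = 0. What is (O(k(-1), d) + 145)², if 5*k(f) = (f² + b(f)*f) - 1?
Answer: 23716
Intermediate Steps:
b(p) = 0
k(f) = -⅕ + f²/5 (k(f) = ((f² + 0*f) - 1)/5 = ((f² + 0) - 1)/5 = (f² - 1)/5 = (-1 + f²)/5 = -⅕ + f²/5)
d = 4 (d = (0 + 2)² = 2² = 4)
(O(k(-1), d) + 145)² = (9 + 145)² = 154² = 23716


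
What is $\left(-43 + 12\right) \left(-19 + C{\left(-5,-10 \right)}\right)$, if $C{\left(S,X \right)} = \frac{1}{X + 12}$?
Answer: $\frac{1147}{2} \approx 573.5$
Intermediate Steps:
$C{\left(S,X \right)} = \frac{1}{12 + X}$
$\left(-43 + 12\right) \left(-19 + C{\left(-5,-10 \right)}\right) = \left(-43 + 12\right) \left(-19 + \frac{1}{12 - 10}\right) = - 31 \left(-19 + \frac{1}{2}\right) = \left(-31\right) \left(- \frac{37}{2}\right) = \frac{1147}{2}$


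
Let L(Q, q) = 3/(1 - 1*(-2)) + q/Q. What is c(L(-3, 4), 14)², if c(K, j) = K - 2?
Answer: 49/9 ≈ 5.4444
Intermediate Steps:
L(Q, q) = 1 + q/Q (L(Q, q) = 3/(1 + 2) + q/Q = 3/3 + q/Q = 3*(⅓) + q/Q = 1 + q/Q)
c(K, j) = -2 + K
c(L(-3, 4), 14)² = (-2 + (-3 + 4)/(-3))² = (-2 - ⅓*1)² = (-2 - ⅓)² = (-7/3)² = 49/9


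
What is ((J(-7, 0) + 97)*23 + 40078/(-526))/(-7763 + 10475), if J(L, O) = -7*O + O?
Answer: 283357/356628 ≈ 0.79455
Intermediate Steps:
J(L, O) = -6*O
((J(-7, 0) + 97)*23 + 40078/(-526))/(-7763 + 10475) = ((-6*0 + 97)*23 + 40078/(-526))/(-7763 + 10475) = ((0 + 97)*23 + 40078*(-1/526))/2712 = (97*23 - 20039/263)*(1/2712) = (2231 - 20039/263)*(1/2712) = (566714/263)*(1/2712) = 283357/356628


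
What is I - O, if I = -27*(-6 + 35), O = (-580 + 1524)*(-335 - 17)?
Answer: 331505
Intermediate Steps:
O = -332288 (O = 944*(-352) = -332288)
I = -783 (I = -27*29 = -783)
I - O = -783 - 1*(-332288) = -783 + 332288 = 331505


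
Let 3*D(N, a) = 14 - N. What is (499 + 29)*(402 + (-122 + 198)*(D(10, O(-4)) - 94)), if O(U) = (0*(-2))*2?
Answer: -3506272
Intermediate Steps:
O(U) = 0 (O(U) = 0*2 = 0)
D(N, a) = 14/3 - N/3 (D(N, a) = (14 - N)/3 = 14/3 - N/3)
(499 + 29)*(402 + (-122 + 198)*(D(10, O(-4)) - 94)) = (499 + 29)*(402 + (-122 + 198)*((14/3 - 1/3*10) - 94)) = 528*(402 + 76*((14/3 - 10/3) - 94)) = 528*(402 + 76*(4/3 - 94)) = 528*(402 + 76*(-278/3)) = 528*(402 - 21128/3) = 528*(-19922/3) = -3506272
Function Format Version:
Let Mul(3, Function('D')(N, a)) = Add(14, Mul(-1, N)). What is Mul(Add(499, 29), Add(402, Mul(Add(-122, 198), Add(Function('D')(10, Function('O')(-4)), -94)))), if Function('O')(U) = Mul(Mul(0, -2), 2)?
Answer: -3506272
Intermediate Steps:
Function('O')(U) = 0 (Function('O')(U) = Mul(0, 2) = 0)
Function('D')(N, a) = Add(Rational(14, 3), Mul(Rational(-1, 3), N)) (Function('D')(N, a) = Mul(Rational(1, 3), Add(14, Mul(-1, N))) = Add(Rational(14, 3), Mul(Rational(-1, 3), N)))
Mul(Add(499, 29), Add(402, Mul(Add(-122, 198), Add(Function('D')(10, Function('O')(-4)), -94)))) = Mul(Add(499, 29), Add(402, Mul(Add(-122, 198), Add(Add(Rational(14, 3), Mul(Rational(-1, 3), 10)), -94)))) = Mul(528, Add(402, Mul(76, Add(Add(Rational(14, 3), Rational(-10, 3)), -94)))) = Mul(528, Add(402, Mul(76, Add(Rational(4, 3), -94)))) = Mul(528, Add(402, Mul(76, Rational(-278, 3)))) = Mul(528, Add(402, Rational(-21128, 3))) = Mul(528, Rational(-19922, 3)) = -3506272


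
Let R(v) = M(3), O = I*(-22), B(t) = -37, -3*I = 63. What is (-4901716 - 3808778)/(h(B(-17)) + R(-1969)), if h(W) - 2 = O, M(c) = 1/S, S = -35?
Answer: -101622430/5413 ≈ -18774.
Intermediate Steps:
I = -21 (I = -⅓*63 = -21)
M(c) = -1/35 (M(c) = 1/(-35) = -1/35)
O = 462 (O = -21*(-22) = 462)
h(W) = 464 (h(W) = 2 + 462 = 464)
R(v) = -1/35
(-4901716 - 3808778)/(h(B(-17)) + R(-1969)) = (-4901716 - 3808778)/(464 - 1/35) = -8710494/16239/35 = -8710494*35/16239 = -101622430/5413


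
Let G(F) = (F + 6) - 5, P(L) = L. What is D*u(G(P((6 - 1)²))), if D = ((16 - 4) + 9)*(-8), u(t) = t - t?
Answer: 0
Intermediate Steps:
G(F) = 1 + F (G(F) = (6 + F) - 5 = 1 + F)
u(t) = 0
D = -168 (D = (12 + 9)*(-8) = 21*(-8) = -168)
D*u(G(P((6 - 1)²))) = -168*0 = 0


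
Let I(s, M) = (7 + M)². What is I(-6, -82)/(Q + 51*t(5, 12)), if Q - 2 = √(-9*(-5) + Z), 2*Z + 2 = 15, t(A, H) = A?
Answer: 578250/26399 - 1125*√206/26399 ≈ 21.293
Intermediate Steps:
Z = 13/2 (Z = -1 + (½)*15 = -1 + 15/2 = 13/2 ≈ 6.5000)
Q = 2 + √206/2 (Q = 2 + √(-9*(-5) + 13/2) = 2 + √(45 + 13/2) = 2 + √(103/2) = 2 + √206/2 ≈ 9.1763)
I(-6, -82)/(Q + 51*t(5, 12)) = (7 - 82)²/((2 + √206/2) + 51*5) = (-75)²/((2 + √206/2) + 255) = 5625/(257 + √206/2)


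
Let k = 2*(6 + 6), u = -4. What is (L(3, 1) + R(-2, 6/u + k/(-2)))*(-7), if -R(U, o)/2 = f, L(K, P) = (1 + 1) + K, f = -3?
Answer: -77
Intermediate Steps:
k = 24 (k = 2*12 = 24)
L(K, P) = 2 + K
R(U, o) = 6 (R(U, o) = -2*(-3) = 6)
(L(3, 1) + R(-2, 6/u + k/(-2)))*(-7) = ((2 + 3) + 6)*(-7) = (5 + 6)*(-7) = 11*(-7) = -77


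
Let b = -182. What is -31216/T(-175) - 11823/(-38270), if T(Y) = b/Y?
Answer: -14932800301/497510 ≈ -30015.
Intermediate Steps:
T(Y) = -182/Y
-31216/T(-175) - 11823/(-38270) = -31216/((-182/(-175))) - 11823/(-38270) = -31216/((-182*(-1/175))) - 11823*(-1/38270) = -31216/26/25 + 11823/38270 = -31216*25/26 + 11823/38270 = -390200/13 + 11823/38270 = -14932800301/497510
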